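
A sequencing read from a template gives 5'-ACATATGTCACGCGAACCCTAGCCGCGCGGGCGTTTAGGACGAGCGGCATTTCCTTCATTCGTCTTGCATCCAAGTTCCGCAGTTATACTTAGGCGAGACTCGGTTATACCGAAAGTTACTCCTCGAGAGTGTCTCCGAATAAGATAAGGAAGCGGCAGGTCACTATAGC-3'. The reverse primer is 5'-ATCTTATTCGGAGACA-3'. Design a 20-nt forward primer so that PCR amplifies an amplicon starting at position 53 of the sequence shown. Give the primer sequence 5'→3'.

5'-CCTTCATTCGTCTTGCATCC-3'

The reverse primer's reverse complement TGTCTCCGAATAAGAT matches the template at positions 131–146; the product starts at position 53.
The forward primer is identical to the top strand over positions 53–72: CCTTCATTCGTCTTGCATCC.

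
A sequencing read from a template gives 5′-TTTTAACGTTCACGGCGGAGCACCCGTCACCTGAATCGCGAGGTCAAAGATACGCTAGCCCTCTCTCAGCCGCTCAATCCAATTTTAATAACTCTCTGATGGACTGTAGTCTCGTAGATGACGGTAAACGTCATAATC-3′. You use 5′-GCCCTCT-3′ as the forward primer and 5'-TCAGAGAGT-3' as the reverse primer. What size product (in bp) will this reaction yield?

42 bp

Scanning the template, GCCCTCT occurs at positions 58–64; this primer anneals to the bottom strand there with its 3' end pointing downstream.
Reverse complement of the reverse primer: ACTCTCTGA. This occurs on the top strand at positions 91–99.
The product runs from position 58 to position 99, so its length is 99 − 58 + 1 = 42 bp.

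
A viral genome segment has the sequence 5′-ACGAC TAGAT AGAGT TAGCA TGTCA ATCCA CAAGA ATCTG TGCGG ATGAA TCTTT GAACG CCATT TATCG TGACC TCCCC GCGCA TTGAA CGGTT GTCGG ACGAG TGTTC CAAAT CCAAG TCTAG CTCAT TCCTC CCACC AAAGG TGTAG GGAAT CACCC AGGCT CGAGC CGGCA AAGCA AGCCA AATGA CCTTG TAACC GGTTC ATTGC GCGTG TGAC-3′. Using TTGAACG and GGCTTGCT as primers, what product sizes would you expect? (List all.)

131 bp, 99 bp

The forward primer TTGAACG matches the top strand at positions 54–60, 86–92.
The reverse primer's reverse complement is AGCAAGCC, matching at positions 177–184.
Each forward site pairs with the reverse site to give a product ending at position 184: sizes 131, 99 bp.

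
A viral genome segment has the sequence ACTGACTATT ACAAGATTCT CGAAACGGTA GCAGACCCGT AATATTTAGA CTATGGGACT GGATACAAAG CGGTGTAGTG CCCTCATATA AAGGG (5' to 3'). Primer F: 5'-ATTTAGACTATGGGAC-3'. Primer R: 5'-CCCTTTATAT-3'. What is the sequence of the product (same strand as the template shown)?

5'-ATTTAGACTATGGGACTGGATACAAAGCGGTGTAGTGCCCTCATATAAAGGG-3'

The forward primer matches the template at positions 44–59.
Taking the reverse complement of CCCTTTATAT gives ATATAAAGGG, found at positions 86–95 on the template; the primer anneals here to the top strand with its 3' end pointing upstream.
The product is the template from position 44 through 95 (52 bp).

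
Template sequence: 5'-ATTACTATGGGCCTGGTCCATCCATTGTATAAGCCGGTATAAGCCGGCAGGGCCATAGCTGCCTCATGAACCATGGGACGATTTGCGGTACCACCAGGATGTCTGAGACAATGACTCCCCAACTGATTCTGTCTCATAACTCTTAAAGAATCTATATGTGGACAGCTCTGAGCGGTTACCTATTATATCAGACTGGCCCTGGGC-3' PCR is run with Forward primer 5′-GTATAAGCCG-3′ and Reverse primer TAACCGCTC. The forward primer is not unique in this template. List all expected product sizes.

152 bp, 142 bp

The forward primer GTATAAGCCG matches the top strand at positions 27–36, 37–46.
The reverse primer's reverse complement is GAGCGGTTA, matching at positions 170–178.
Each forward site pairs with the reverse site to give a product ending at position 178: sizes 152, 142 bp.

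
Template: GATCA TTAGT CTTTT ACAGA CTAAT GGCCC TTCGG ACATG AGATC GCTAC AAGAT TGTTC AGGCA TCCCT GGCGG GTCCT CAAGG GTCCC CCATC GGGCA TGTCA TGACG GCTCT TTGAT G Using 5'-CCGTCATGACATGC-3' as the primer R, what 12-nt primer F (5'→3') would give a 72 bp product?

The reverse primer's reverse complement GCATGTCATGACGG matches the template at positions 98–111, so the product ends at position 111.
A 72 bp product then starts at position 111 − 72 + 1 = 40.
The forward primer is identical to the top strand there: GAGATCGCTACA.

5'-GAGATCGCTACA-3'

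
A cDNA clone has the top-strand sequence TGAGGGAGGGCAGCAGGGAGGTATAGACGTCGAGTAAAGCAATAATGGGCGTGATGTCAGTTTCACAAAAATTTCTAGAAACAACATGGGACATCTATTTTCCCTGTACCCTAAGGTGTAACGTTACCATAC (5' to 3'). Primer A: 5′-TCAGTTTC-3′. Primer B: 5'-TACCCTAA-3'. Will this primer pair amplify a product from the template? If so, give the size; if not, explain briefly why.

Primer A (TCAGTTTC) matches the top strand at positions 57–64 (3' end points downstream).
Primer B (TACCCTAA) also matches the top strand directly, at positions 107–114 — its reverse complement TTAGGGTA is not present.
Both primers anneal to the bottom strand with 3' ends pointing the same way, so neither can prime synthesis back toward the other.

No product — both primers anneal to the same strand and extend in the same direction.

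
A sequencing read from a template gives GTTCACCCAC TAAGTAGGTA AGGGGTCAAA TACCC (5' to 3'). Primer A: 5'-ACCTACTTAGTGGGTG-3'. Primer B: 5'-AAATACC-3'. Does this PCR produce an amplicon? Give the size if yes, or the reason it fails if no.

No product — the primers' 3' ends point away from each other.

Primer A (ACCTACTTAGTGGGTG) has reverse complement CACCCACTAAGTAGGT, which matches the top strand at positions 4–19; primer A anneals to the top strand there with its 3' end pointing upstream toward position 4.
Primer B (AAATACC) matches the top strand directly at positions 28–34; it anneals to the bottom strand with its 3' end pointing downstream toward position 34.
The 3' ends diverge (primer A extends toward position 1, primer B toward position 35), so the primers never converge on a shared product.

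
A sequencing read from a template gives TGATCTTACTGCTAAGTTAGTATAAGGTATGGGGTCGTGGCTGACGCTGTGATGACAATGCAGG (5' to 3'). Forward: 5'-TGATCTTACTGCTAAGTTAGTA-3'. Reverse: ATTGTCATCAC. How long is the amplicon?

The forward primer matches the template at positions 1–22.
Taking the reverse complement of ATTGTCATCAC gives GTGATGACAAT, found at positions 49–59 on the template; the primer anneals here to the top strand with its 3' end pointing upstream.
The product runs from position 1 to position 59, so its length is 59 − 1 + 1 = 59 bp.

59 bp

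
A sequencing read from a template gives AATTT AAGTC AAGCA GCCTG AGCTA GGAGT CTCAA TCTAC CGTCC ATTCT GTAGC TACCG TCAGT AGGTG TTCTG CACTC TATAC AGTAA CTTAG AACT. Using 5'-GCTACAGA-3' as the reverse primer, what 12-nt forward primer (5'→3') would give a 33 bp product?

5'-CTAGGAGTCTCA-3'

The reverse primer's reverse complement TCTGTAGC matches the template at positions 48–55, so the product ends at position 55.
A 33 bp product then starts at position 55 − 33 + 1 = 23.
The forward primer is identical to the top strand there: CTAGGAGTCTCA.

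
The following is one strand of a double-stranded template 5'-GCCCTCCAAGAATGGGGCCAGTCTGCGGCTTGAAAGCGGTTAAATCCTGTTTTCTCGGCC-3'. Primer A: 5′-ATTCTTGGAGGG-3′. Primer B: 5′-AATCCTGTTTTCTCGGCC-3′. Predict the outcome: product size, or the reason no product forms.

Primer A (ATTCTTGGAGGG) has reverse complement CCCTCCAAGAAT, which matches the top strand at positions 2–13; primer A anneals to the top strand there with its 3' end pointing upstream toward position 2.
Primer B (AATCCTGTTTTCTCGGCC) matches the top strand directly at positions 43–60; it anneals to the bottom strand with its 3' end pointing downstream toward position 60.
The 3' ends diverge (primer A extends toward position 1, primer B toward position 60), so the primers never converge on a shared product.

No product — the primers' 3' ends point away from each other.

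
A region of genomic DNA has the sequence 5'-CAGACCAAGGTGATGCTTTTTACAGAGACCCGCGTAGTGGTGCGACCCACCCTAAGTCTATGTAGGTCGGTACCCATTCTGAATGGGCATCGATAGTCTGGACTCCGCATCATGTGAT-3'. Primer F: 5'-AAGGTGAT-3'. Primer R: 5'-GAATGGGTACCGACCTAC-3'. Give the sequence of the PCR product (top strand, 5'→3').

5'-AAGGTGATGCTTTTTACAGAGACCCGCGTAGTGGTGCGACCCACCCTAAGTCTATGTAGGTCGGTACCCATTC-3'

Scanning the template, AAGGTGAT occurs at positions 7–14; this primer anneals to the bottom strand there with its 3' end pointing downstream.
The reverse primer's reverse complement is GTAGGTCGGTACCCATTC, which matches the template at positions 62–79.
The product is the template from position 7 through 79 (73 bp).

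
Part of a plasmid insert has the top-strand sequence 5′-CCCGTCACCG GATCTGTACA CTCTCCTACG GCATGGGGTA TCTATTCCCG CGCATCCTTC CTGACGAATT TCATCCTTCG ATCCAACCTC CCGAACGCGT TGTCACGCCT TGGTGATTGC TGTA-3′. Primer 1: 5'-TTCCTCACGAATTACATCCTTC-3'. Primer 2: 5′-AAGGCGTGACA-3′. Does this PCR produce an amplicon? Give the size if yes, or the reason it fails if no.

No product — primer 1 has no binding site in the template.

Primer 1 (TTCCTCACGAATTACATCCTTC) does not match the top strand, and its reverse complement GAAGGATGTAATTCGTGAGGAA does not match either.
With no annealing site for primer 1, no amplification occurs.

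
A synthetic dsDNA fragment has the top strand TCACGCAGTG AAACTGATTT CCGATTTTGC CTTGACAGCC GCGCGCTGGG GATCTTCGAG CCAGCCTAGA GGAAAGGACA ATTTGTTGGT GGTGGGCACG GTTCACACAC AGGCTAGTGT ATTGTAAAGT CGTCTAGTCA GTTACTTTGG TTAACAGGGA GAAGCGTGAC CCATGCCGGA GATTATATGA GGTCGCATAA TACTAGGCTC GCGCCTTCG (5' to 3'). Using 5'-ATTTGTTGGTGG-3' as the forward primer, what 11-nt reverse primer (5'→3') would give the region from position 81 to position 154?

5'-TTAACCAAAGT-3'

The product's 3' end on the top strand is position 154.
The reverse primer anneals to the top strand over positions 144–154, i.e. to ACTTTGGTTAA.
Its sequence written 5'→3' is the reverse complement: TTAACCAAAGT.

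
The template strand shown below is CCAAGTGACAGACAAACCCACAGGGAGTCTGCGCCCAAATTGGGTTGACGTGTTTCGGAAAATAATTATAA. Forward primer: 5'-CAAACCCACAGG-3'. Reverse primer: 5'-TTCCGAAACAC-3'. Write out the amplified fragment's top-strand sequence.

5'-CAAACCCACAGGGAGTCTGCGCCCAAATTGGGTTGACGTGTTTCGGAA-3'

Scanning the template, CAAACCCACAGG occurs at positions 13–24; this primer anneals to the bottom strand there with its 3' end pointing downstream.
Taking the reverse complement of TTCCGAAACAC gives GTGTTTCGGAA, found at positions 50–60 on the template; the primer anneals here to the top strand with its 3' end pointing upstream.
The product is the template from position 13 through 60 (48 bp).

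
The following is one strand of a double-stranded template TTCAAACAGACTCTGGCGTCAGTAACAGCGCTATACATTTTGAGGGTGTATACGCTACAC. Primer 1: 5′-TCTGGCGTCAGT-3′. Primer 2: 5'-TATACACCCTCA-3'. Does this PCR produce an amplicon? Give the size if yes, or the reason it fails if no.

Yes — a 41 bp product.

Primer 1 (TCTGGCGTCAGT) matches the top strand at positions 12–23; it acts as a forward primer.
Primer 2's reverse complement is TGAGGGTGTATA, matching the top strand at positions 41–52; it acts as a reverse primer.
The 3' ends face each other across positions 12–52, giving a 41 bp product.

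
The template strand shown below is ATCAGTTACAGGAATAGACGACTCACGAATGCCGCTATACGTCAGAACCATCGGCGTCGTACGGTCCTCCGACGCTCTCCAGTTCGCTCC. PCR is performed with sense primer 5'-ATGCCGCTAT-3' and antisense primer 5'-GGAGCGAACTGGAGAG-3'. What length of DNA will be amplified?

62 bp

The forward primer matches the template at positions 29–38.
The reverse primer's reverse complement is CTCTCCAGTTCGCTCC, which matches the template at positions 75–90.
The product runs from position 29 to position 90, so its length is 90 − 29 + 1 = 62 bp.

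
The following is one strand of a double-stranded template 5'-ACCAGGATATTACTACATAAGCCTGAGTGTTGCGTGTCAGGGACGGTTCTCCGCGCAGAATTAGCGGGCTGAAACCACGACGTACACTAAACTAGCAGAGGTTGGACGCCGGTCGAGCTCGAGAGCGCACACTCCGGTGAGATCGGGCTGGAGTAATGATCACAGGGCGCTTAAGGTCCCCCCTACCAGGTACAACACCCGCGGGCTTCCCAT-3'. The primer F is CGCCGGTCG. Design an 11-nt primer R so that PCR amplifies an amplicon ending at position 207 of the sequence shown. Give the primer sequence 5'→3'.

The forward primer binds at positions 107–115; the product's 3' end on the top strand is position 207.
The reverse primer anneals to the top strand over positions 197–207, i.e. to ACCCGCGGGCT.
Its sequence written 5'→3' is the reverse complement: AGCCCGCGGGT.

5'-AGCCCGCGGGT-3'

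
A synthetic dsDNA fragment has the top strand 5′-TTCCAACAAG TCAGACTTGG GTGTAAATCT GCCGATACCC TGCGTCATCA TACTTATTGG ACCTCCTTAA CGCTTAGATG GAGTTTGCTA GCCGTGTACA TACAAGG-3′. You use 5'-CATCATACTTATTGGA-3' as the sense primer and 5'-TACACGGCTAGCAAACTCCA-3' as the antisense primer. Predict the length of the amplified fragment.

Scanning the template, CATCATACTTATTGGA occurs at positions 46–61; this primer anneals to the bottom strand there with its 3' end pointing downstream.
The reverse primer's reverse complement is TGGAGTTTGCTAGCCGTGTA, which matches the template at positions 79–98.
Product length = (reverse-primer end) − (forward-primer start) + 1 = 98 − 46 + 1 = 53 bp.

53 bp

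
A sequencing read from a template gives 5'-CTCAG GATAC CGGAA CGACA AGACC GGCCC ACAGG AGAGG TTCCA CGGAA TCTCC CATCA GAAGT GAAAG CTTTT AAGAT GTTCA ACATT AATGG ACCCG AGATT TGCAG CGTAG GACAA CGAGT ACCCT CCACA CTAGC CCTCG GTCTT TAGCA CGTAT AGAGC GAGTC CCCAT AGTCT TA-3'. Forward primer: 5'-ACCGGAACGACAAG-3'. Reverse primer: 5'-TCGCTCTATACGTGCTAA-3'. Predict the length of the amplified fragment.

159 bp

Scanning the template, ACCGGAACGACAAG occurs at positions 9–22; this primer anneals to the bottom strand there with its 3' end pointing downstream.
Taking the reverse complement of TCGCTCTATACGTGCTAA gives TTAGCACGTATAGAGCGA, found at positions 150–167 on the template; the primer anneals here to the top strand with its 3' end pointing upstream.
Amplicon spans positions 9–167: 159 bp.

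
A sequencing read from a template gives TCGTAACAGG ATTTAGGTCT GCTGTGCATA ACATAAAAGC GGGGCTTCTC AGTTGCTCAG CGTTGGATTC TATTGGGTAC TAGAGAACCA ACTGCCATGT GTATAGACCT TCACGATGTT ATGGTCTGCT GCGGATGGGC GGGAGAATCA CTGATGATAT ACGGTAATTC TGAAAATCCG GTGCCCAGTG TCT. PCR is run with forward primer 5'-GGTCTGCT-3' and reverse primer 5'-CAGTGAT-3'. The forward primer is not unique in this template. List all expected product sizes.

The forward primer GGTCTGCT matches the top strand at positions 16–23, 123–130.
The reverse primer's reverse complement is ATCACTG, matching at positions 147–153.
Each forward site pairs with the reverse site to give a product ending at position 153: sizes 138, 31 bp.

138 bp, 31 bp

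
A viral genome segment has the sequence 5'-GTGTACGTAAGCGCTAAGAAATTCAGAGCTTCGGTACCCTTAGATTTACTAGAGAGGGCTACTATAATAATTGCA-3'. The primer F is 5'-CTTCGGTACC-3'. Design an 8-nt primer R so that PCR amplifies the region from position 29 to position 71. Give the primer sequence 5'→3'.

5'-ATTATTAT-3'

The product's 3' end on the top strand is position 71.
The reverse primer anneals to the top strand over positions 64–71, i.e. to ATAATAAT.
Its sequence written 5'→3' is the reverse complement: ATTATTAT.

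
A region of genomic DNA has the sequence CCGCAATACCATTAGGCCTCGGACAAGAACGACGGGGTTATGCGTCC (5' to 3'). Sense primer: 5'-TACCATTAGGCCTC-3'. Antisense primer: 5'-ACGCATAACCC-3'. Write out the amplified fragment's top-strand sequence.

5'-TACCATTAGGCCTCGGACAAGAACGACGGGGTTATGCGT-3'

Forward primer TACCATTAGGCCTC is found on the top strand at positions 7–20.
Taking the reverse complement of ACGCATAACCC gives GGGTTATGCGT, found at positions 35–45 on the template; the primer anneals here to the top strand with its 3' end pointing upstream.
The product is the template from position 7 through 45 (39 bp).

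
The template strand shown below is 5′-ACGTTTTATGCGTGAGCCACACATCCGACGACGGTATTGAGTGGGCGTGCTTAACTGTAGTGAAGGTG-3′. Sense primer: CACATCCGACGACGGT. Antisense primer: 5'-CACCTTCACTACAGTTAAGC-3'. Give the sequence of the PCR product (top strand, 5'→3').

Forward primer CACATCCGACGACGGT is found on the top strand at positions 20–35.
The reverse primer's reverse complement is GCTTAACTGTAGTGAAGGTG, which matches the template at positions 49–68.
The product is the template from position 20 through 68 (49 bp).

5'-CACATCCGACGACGGTATTGAGTGGGCGTGCTTAACTGTAGTGAAGGTG-3'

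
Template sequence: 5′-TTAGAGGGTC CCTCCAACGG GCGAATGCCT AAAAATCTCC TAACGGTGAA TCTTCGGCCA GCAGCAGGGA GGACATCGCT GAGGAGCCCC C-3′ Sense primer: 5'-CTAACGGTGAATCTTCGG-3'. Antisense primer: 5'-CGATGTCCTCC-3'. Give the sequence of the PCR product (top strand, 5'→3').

5'-CTAACGGTGAATCTTCGGCCAGCAGCAGGGAGGACATCG-3'

Forward primer CTAACGGTGAATCTTCGG is found on the top strand at positions 40–57.
Reverse complement of the reverse primer: GGAGGACATCG. This occurs on the top strand at positions 68–78.
The product is the template from position 40 through 78 (39 bp).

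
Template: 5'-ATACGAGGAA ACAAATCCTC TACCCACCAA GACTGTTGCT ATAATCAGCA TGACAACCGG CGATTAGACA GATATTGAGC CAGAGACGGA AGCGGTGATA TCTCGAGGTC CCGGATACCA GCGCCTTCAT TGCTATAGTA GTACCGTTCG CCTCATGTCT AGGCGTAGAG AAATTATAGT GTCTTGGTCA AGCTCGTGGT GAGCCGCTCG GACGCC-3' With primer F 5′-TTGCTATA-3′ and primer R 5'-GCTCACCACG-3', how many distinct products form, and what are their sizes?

Two products: 169 bp, 75 bp

The forward primer TTGCTATA matches the top strand at positions 36–43, 130–137.
The reverse primer's reverse complement is CGTGGTGAGC, matching at positions 195–204.
Each forward site pairs with the reverse site to give a product ending at position 204: sizes 169, 75 bp.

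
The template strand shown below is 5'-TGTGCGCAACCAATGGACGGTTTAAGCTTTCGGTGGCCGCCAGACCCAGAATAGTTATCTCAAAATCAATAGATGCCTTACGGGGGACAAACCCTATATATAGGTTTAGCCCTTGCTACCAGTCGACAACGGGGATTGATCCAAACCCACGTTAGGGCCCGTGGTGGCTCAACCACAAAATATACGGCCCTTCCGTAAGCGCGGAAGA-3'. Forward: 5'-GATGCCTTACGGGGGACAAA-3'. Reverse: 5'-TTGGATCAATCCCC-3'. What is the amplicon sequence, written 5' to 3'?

The forward primer matches the template at positions 72–91.
Reverse complement of the reverse primer: GGGGATTGATCCAA. This occurs on the top strand at positions 131–144.
The product is the template from position 72 through 144 (73 bp).

5'-GATGCCTTACGGGGGACAAACCCTATATATAGGTTTAGCCCTTGCTACCAGTCGACAACGGGGATTGATCCAA-3'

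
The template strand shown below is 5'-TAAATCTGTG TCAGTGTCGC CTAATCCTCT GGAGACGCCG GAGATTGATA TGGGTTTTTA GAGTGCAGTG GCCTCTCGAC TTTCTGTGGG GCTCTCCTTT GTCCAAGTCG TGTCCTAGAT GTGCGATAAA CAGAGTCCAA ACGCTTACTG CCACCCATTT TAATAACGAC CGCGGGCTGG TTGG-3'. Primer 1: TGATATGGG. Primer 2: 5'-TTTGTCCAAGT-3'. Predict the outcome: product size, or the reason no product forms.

No product — both primers anneal to the same strand and extend in the same direction.

Primer 1 (TGATATGGG) matches the top strand at positions 46–54 (3' end points downstream).
Primer 2 (TTTGTCCAAGT) also matches the top strand directly, at positions 98–108 — its reverse complement ACTTGGACAAA is not present.
Both primers anneal to the bottom strand with 3' ends pointing the same way, so neither can prime synthesis back toward the other.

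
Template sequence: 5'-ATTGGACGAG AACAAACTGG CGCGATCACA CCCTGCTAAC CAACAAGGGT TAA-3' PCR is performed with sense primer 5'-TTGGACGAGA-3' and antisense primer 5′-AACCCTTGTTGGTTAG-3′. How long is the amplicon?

50 bp

Scanning the template, TTGGACGAGA occurs at positions 2–11; this primer anneals to the bottom strand there with its 3' end pointing downstream.
Taking the reverse complement of AACCCTTGTTGGTTAG gives CTAACCAACAAGGGTT, found at positions 36–51 on the template; the primer anneals here to the top strand with its 3' end pointing upstream.
Amplicon spans positions 2–51: 50 bp.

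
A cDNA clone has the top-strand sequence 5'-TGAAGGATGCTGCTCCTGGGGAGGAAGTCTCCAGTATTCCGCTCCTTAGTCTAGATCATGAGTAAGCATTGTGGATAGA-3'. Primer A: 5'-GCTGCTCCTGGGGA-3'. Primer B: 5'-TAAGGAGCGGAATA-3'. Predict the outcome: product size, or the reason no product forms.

Primer A (GCTGCTCCTGGGGA) matches the top strand at positions 9–22; it acts as a forward primer.
Primer B's reverse complement is TATTCCGCTCCTTA, matching the top strand at positions 35–48; it acts as a reverse primer.
The 3' ends face each other across positions 9–48, giving a 40 bp product.

Yes — a 40 bp product.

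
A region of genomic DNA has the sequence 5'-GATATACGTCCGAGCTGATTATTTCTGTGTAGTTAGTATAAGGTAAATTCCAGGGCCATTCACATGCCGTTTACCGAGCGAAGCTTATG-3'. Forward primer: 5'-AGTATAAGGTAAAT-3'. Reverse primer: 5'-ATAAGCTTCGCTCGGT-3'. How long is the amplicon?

54 bp

The forward primer matches the template at positions 35–48.
Taking the reverse complement of ATAAGCTTCGCTCGGT gives ACCGAGCGAAGCTTAT, found at positions 73–88 on the template; the primer anneals here to the top strand with its 3' end pointing upstream.
The product runs from position 35 to position 88, so its length is 88 − 35 + 1 = 54 bp.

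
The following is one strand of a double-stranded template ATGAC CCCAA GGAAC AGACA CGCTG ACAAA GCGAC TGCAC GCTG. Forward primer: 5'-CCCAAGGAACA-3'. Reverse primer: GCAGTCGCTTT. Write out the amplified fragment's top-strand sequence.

5'-CCCAAGGAACAGACACGCTGACAAAGCGACTGC-3'

The forward primer matches the template at positions 6–16.
Taking the reverse complement of GCAGTCGCTTT gives AAAGCGACTGC, found at positions 28–38 on the template; the primer anneals here to the top strand with its 3' end pointing upstream.
The product is the template from position 6 through 38 (33 bp).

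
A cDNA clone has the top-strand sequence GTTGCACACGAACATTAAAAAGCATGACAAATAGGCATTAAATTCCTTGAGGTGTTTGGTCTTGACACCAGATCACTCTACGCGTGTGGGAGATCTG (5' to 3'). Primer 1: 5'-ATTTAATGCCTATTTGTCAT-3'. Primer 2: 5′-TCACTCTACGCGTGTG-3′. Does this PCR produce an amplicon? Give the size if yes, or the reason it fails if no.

Primer 1 (ATTTAATGCCTATTTGTCAT) has reverse complement ATGACAAATAGGCATTAAAT, which matches the top strand at positions 24–43; primer 1 anneals to the top strand there with its 3' end pointing upstream toward position 24.
Primer 2 (TCACTCTACGCGTGTG) matches the top strand directly at positions 73–88; it anneals to the bottom strand with its 3' end pointing downstream toward position 88.
The 3' ends diverge (primer 1 extends toward position 1, primer 2 toward position 97), so the primers never converge on a shared product.

No product — the primers' 3' ends point away from each other.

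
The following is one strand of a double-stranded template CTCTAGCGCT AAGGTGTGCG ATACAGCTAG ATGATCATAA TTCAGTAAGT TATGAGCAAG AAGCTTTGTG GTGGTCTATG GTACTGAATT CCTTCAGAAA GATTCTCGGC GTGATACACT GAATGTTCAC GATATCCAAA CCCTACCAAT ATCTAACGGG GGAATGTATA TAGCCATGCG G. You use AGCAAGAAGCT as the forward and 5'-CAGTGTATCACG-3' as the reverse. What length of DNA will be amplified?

67 bp

The forward primer matches the template at positions 55–65.
The reverse primer's reverse complement is CGTGATACACTG, which matches the template at positions 110–121.
Amplicon spans positions 55–121: 67 bp.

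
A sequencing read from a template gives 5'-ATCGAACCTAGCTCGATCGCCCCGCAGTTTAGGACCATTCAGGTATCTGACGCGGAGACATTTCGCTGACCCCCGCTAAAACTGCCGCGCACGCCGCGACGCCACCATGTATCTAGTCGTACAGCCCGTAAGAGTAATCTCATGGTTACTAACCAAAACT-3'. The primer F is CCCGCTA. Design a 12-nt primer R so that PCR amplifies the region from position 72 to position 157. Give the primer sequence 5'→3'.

5'-TTTGGTTAGTAA-3'

The product's 3' end on the top strand is position 157.
The reverse primer anneals to the top strand over positions 146–157, i.e. to TTACTAACCAAA.
Its sequence written 5'→3' is the reverse complement: TTTGGTTAGTAA.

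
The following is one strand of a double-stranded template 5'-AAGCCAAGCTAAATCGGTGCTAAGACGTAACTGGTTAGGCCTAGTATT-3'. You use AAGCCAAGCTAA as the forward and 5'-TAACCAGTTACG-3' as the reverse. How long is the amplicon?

Scanning the template, AAGCCAAGCTAA occurs at positions 1–12; this primer anneals to the bottom strand there with its 3' end pointing downstream.
Reverse complement of the reverse primer: CGTAACTGGTTA. This occurs on the top strand at positions 26–37.
Amplicon spans positions 1–37: 37 bp.

37 bp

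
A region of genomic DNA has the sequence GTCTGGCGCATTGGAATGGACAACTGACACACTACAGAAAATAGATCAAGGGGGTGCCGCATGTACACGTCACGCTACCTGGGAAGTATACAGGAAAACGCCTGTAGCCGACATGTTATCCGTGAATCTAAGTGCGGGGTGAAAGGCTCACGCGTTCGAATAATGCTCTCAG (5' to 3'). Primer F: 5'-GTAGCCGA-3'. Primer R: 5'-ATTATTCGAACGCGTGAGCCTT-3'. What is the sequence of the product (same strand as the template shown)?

5'-GTAGCCGACATGTTATCCGTGAATCTAAGTGCGGGGTGAAAGGCTCACGCGTTCGAATAAT-3'

Forward primer GTAGCCGA is found on the top strand at positions 104–111.
Taking the reverse complement of ATTATTCGAACGCGTGAGCCTT gives AAGGCTCACGCGTTCGAATAAT, found at positions 143–164 on the template; the primer anneals here to the top strand with its 3' end pointing upstream.
The product is the template from position 104 through 164 (61 bp).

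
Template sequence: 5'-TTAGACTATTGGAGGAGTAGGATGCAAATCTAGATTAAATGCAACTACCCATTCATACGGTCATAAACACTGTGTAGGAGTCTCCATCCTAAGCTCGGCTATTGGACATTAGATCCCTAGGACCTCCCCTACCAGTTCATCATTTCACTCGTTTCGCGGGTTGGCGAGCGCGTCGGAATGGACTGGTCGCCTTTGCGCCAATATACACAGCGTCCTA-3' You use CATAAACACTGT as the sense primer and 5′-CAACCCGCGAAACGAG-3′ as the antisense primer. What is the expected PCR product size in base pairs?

102 bp

Forward primer CATAAACACTGT is found on the top strand at positions 62–73.
Reverse complement of the reverse primer: CTCGTTTCGCGGGTTG. This occurs on the top strand at positions 148–163.
Product length = (reverse-primer end) − (forward-primer start) + 1 = 163 − 62 + 1 = 102 bp.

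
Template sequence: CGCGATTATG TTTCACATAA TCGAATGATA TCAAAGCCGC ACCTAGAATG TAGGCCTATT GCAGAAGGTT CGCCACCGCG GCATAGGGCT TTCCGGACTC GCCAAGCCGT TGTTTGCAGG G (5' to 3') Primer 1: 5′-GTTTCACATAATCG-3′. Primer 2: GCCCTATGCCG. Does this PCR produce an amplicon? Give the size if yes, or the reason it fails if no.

Yes — an 80 bp product.

Primer 1 (GTTTCACATAATCG) matches the top strand at positions 10–23; it acts as a forward primer.
Primer 2's reverse complement is CGGCATAGGGC, matching the top strand at positions 79–89; it acts as a reverse primer.
The 3' ends face each other across positions 10–89, giving an 80 bp product.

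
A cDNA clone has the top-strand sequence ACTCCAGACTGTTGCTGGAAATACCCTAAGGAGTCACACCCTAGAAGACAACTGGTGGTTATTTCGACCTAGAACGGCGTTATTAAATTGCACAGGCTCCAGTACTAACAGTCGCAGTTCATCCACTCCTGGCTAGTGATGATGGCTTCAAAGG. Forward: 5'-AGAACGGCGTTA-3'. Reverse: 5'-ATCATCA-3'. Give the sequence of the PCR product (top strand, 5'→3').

5'-AGAACGGCGTTATTAAATTGCACAGGCTCCAGTACTAACAGTCGCAGTTCATCCACTCCTGGCTAGTGATGAT-3'

Forward primer AGAACGGCGTTA is found on the top strand at positions 71–82.
Reverse complement of the reverse primer: TGATGAT. This occurs on the top strand at positions 137–143.
The product is the template from position 71 through 143 (73 bp).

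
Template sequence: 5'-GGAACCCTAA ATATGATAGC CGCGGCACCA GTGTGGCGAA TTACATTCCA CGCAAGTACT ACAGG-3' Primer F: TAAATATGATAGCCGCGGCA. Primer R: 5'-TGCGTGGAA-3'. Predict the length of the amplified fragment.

The forward primer matches the template at positions 8–27.
The reverse primer's reverse complement is TTCCACGCA, which matches the template at positions 46–54.
Product length = (reverse-primer end) − (forward-primer start) + 1 = 54 − 8 + 1 = 47 bp.

47 bp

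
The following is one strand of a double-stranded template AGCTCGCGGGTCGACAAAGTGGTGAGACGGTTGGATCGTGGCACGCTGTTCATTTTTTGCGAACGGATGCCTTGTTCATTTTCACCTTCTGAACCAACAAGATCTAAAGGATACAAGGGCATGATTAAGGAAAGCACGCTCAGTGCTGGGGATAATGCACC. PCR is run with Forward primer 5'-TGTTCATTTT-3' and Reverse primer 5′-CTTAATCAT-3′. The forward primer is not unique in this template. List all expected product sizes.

83 bp, 57 bp

The forward primer TGTTCATTTT matches the top strand at positions 47–56, 73–82.
The reverse primer's reverse complement is ATGATTAAG, matching at positions 121–129.
Each forward site pairs with the reverse site to give a product ending at position 129: sizes 83, 57 bp.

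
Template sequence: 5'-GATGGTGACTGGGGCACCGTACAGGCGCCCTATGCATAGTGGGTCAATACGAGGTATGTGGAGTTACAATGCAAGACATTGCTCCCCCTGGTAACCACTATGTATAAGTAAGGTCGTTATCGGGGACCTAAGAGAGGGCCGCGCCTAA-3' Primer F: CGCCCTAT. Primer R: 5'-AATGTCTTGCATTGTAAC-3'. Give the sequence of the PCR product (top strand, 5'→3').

Scanning the template, CGCCCTAT occurs at positions 26–33; this primer anneals to the bottom strand there with its 3' end pointing downstream.
Reverse complement of the reverse primer: GTTACAATGCAAGACATT. This occurs on the top strand at positions 63–80.
The product is the template from position 26 through 80 (55 bp).

5'-CGCCCTATGCATAGTGGGTCAATACGAGGTATGTGGAGTTACAATGCAAGACATT-3'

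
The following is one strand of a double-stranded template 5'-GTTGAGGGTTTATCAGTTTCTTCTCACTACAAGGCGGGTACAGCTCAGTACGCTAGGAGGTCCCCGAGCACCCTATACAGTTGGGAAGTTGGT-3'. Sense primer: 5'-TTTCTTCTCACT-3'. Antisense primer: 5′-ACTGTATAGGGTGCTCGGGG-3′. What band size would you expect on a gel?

Forward primer TTTCTTCTCACT is found on the top strand at positions 17–28.
The reverse primer's reverse complement is CCCCGAGCACCCTATACAGT, which matches the template at positions 62–81.
Amplicon spans positions 17–81: 65 bp.

65 bp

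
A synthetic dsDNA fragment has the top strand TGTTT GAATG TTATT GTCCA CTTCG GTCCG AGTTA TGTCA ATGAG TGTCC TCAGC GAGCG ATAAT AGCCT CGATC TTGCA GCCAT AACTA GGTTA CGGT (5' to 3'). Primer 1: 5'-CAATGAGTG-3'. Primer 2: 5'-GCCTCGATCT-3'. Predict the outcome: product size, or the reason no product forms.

No product — both primers anneal to the same strand and extend in the same direction.

Primer 1 (CAATGAGTG) matches the top strand at positions 39–47 (3' end points downstream).
Primer 2 (GCCTCGATCT) also matches the top strand directly, at positions 67–76 — its reverse complement AGATCGAGGC is not present.
Both primers anneal to the bottom strand with 3' ends pointing the same way, so neither can prime synthesis back toward the other.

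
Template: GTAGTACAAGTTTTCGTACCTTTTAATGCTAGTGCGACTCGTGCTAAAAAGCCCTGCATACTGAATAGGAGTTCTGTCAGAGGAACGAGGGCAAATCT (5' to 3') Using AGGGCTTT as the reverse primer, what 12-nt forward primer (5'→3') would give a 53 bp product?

5'-AGTACAAGTTTT-3'

The reverse primer's reverse complement AAAGCCCT matches the template at positions 48–55, so the product ends at position 55.
A 53 bp product then starts at position 55 − 53 + 1 = 3.
The forward primer is identical to the top strand there: AGTACAAGTTTT.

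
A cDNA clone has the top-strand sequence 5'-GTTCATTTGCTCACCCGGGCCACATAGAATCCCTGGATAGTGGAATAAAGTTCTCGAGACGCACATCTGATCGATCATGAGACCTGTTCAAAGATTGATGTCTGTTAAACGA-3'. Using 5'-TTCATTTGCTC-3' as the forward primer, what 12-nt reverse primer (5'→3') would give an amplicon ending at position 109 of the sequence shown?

The forward primer binds at positions 2–12; the product's 3' end on the top strand is position 109.
The reverse primer anneals to the top strand over positions 98–109, i.e. to ATGTCTGTTAAA.
Its sequence written 5'→3' is the reverse complement: TTTAACAGACAT.

5'-TTTAACAGACAT-3'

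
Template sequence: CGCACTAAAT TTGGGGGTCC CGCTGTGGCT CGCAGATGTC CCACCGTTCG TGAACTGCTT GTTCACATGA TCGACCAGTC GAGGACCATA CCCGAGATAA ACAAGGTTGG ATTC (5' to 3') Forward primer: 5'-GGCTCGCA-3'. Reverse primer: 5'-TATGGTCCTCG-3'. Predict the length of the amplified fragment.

64 bp

Scanning the template, GGCTCGCA occurs at positions 27–34; this primer anneals to the bottom strand there with its 3' end pointing downstream.
The reverse primer's reverse complement is CGAGGACCATA, which matches the template at positions 80–90.
Product length = (reverse-primer end) − (forward-primer start) + 1 = 90 − 27 + 1 = 64 bp.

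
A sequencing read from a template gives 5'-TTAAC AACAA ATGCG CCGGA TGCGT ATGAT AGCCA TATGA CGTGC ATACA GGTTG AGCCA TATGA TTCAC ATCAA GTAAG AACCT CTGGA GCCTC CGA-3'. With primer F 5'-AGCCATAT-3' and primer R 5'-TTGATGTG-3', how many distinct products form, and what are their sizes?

Two products: 45 bp, 20 bp

The forward primer AGCCATAT matches the top strand at positions 31–38, 56–63.
The reverse primer's reverse complement is CACATCAA, matching at positions 68–75.
Each forward site pairs with the reverse site to give a product ending at position 75: sizes 45, 20 bp.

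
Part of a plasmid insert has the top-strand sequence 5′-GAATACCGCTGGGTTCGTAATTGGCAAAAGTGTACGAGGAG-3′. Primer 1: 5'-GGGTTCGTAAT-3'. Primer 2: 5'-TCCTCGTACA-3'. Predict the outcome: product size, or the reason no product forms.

Yes — a 30 bp product.

Primer 1 (GGGTTCGTAAT) matches the top strand at positions 11–21; it acts as a forward primer.
Primer 2's reverse complement is TGTACGAGGA, matching the top strand at positions 31–40; it acts as a reverse primer.
The 3' ends face each other across positions 11–40, giving a 30 bp product.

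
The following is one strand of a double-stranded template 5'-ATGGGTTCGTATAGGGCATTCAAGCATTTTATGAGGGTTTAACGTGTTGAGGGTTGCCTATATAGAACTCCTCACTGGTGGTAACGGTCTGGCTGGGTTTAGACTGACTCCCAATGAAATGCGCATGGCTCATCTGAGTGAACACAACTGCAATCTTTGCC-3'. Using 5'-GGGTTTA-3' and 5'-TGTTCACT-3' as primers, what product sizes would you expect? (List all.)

The forward primer GGGTTTA matches the top strand at positions 35–41, 95–101.
The reverse primer's reverse complement is AGTGAACA, matching at positions 137–144.
Each forward site pairs with the reverse site to give a product ending at position 144: sizes 110, 50 bp.

110 bp, 50 bp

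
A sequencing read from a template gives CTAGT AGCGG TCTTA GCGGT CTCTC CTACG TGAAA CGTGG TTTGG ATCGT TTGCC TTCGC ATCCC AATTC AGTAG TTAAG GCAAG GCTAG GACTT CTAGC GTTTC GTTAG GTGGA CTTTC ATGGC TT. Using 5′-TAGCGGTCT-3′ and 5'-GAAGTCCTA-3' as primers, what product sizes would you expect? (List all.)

The forward primer TAGCGGTCT matches the top strand at positions 5–13, 14–22.
The reverse primer's reverse complement is TAGGACTTC, matching at positions 88–96.
Each forward site pairs with the reverse site to give a product ending at position 96: sizes 92, 83 bp.

92 bp, 83 bp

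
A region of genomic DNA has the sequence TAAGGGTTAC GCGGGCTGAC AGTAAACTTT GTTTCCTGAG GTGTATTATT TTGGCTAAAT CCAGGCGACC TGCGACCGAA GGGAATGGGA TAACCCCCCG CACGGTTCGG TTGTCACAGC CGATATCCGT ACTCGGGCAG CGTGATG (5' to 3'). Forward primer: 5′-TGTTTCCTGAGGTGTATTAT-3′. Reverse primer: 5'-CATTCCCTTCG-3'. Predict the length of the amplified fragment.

58 bp

Scanning the template, TGTTTCCTGAGGTGTATTAT occurs at positions 30–49; this primer anneals to the bottom strand there with its 3' end pointing downstream.
The reverse primer's reverse complement is CGAAGGGAATG, which matches the template at positions 77–87.
Product length = (reverse-primer end) − (forward-primer start) + 1 = 87 − 30 + 1 = 58 bp.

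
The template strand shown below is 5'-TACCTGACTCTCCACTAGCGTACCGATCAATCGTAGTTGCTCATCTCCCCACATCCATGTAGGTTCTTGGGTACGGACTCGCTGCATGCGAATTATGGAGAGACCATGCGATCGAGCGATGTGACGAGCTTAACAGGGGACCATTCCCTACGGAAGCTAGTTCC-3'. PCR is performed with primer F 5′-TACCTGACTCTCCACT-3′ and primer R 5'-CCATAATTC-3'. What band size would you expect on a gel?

98 bp

Forward primer TACCTGACTCTCCACT is found on the top strand at positions 1–16.
The reverse primer's reverse complement is GAATTATGG, which matches the template at positions 90–98.
Amplicon spans positions 1–98: 98 bp.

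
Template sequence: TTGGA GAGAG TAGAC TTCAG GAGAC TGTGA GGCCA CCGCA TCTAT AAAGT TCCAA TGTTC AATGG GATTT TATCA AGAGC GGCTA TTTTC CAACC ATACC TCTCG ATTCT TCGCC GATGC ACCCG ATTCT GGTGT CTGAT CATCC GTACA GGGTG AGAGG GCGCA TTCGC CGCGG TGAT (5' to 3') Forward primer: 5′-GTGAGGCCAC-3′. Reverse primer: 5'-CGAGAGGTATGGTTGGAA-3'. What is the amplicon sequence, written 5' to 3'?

5'-GTGAGGCCACCGCATCTATAAAGTTCCAATGTTCAATGGGATTTTATCAAGAGCGGCTATTTTCCAACCATACCTCTCG-3'

Scanning the template, GTGAGGCCAC occurs at positions 27–36; this primer anneals to the bottom strand there with its 3' end pointing downstream.
Taking the reverse complement of CGAGAGGTATGGTTGGAA gives TTCCAACCATACCTCTCG, found at positions 88–105 on the template; the primer anneals here to the top strand with its 3' end pointing upstream.
The product is the template from position 27 through 105 (79 bp).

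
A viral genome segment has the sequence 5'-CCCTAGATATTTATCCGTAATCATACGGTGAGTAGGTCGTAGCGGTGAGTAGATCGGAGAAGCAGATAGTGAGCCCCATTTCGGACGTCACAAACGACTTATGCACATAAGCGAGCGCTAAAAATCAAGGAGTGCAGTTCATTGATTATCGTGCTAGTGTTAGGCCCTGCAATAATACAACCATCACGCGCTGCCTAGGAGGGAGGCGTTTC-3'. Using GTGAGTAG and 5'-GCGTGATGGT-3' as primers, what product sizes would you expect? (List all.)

162 bp, 145 bp

The forward primer GTGAGTAG matches the top strand at positions 28–35, 45–52.
The reverse primer's reverse complement is ACCATCACGC, matching at positions 180–189.
Each forward site pairs with the reverse site to give a product ending at position 189: sizes 162, 145 bp.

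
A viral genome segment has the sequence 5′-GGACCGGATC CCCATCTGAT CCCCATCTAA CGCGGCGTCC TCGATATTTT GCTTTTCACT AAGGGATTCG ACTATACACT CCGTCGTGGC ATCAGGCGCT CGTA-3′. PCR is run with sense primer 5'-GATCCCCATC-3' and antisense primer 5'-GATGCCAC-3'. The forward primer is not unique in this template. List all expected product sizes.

87 bp, 76 bp

The forward primer GATCCCCATC matches the top strand at positions 7–16, 18–27.
The reverse primer's reverse complement is GTGGCATC, matching at positions 86–93.
Each forward site pairs with the reverse site to give a product ending at position 93: sizes 87, 76 bp.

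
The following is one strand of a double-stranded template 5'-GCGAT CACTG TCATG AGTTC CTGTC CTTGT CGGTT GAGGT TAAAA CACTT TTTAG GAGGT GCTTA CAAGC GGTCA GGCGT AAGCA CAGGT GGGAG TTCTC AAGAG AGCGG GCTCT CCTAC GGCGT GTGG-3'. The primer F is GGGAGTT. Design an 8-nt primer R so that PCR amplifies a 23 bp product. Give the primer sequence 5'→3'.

The forward primer binds at positions 91–97, so a 23 bp product ends at position 91 + 23 − 1 = 113.
The reverse primer anneals to the top strand over positions 106–113, i.e. to AGCGGGCT.
Its sequence written 5'→3' is the reverse complement: AGCCCGCT.

5'-AGCCCGCT-3'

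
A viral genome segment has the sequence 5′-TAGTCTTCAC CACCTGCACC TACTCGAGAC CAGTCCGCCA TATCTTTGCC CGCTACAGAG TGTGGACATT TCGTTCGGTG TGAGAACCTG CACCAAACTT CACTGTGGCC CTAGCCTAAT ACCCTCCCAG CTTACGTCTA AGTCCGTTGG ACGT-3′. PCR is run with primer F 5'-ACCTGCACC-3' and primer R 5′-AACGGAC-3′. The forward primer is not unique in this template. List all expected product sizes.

137 bp, 63 bp

The forward primer ACCTGCACC matches the top strand at positions 12–20, 86–94.
The reverse primer's reverse complement is GTCCGTT, matching at positions 142–148.
Each forward site pairs with the reverse site to give a product ending at position 148: sizes 137, 63 bp.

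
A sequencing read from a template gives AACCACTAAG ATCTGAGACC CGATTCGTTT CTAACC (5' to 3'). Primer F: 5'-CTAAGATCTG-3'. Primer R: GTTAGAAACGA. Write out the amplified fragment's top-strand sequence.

5'-CTAAGATCTGAGACCCGATTCGTTTCTAAC-3'

Forward primer CTAAGATCTG is found on the top strand at positions 6–15.
The reverse primer's reverse complement is TCGTTTCTAAC, which matches the template at positions 25–35.
The product is the template from position 6 through 35 (30 bp).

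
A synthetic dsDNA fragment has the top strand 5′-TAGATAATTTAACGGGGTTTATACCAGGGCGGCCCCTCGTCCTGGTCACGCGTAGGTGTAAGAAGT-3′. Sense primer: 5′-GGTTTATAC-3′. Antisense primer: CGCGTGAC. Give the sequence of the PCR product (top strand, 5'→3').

Scanning the template, GGTTTATAC occurs at positions 16–24; this primer anneals to the bottom strand there with its 3' end pointing downstream.
Reverse complement of the reverse primer: GTCACGCG. This occurs on the top strand at positions 45–52.
The product is the template from position 16 through 52 (37 bp).

5'-GGTTTATACCAGGGCGGCCCCTCGTCCTGGTCACGCG-3'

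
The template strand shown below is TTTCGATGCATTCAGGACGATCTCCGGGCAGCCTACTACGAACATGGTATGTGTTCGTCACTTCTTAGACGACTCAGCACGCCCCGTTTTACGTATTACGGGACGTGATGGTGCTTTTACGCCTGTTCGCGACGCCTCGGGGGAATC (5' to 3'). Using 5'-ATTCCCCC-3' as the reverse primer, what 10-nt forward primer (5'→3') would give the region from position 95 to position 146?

5'-ATTACGGGAC-3'

The reverse primer's reverse complement GGGGGAAT matches the template at positions 139–146; the product starts at position 95.
The forward primer is identical to the top strand over positions 95–104: ATTACGGGAC.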